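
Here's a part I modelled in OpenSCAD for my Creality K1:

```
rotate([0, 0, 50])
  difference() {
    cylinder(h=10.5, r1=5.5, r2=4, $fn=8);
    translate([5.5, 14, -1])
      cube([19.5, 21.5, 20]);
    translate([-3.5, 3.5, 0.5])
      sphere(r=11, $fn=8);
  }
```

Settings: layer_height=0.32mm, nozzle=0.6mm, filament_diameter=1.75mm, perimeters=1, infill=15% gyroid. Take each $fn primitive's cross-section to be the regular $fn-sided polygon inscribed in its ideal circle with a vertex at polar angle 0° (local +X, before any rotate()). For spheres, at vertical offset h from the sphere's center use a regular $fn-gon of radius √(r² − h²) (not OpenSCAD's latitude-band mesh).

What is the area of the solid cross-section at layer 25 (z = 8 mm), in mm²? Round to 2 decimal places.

At z = 8 mm: the cone contributes a regular 8-gon of circumradius 4.357 (interpolated between r1=5.5 and r2=4 at t=0.762) (area = (8/2)·4.357²·sin(360°/8) = 53.70 mm²); the cube at (5.5, 14) (footprint 19.5×21.5) is included at this height (area 419.25 mm²); the sphere at (-3.5, 3.5): section is a regular 8-gon, circumradius = √(r²−h²) = √(11²−7.5²) = 8.047 (area = (8/2)·8.047²·sin(360°/8) = 183.14 mm²); Subtracting the remaining from the first: starting from the cone (53.70 mm²), the 19.5×21.5 cube at (5.5, 14) misses the remaining region (no effect); the r=11 sphere at (-3.5, 3.5) partially overlaps it — only the 45.14 mm² overlap (of its 183.14 mm²) is removed, clipping the outline — area = 8.56 mm²; (whole slice rotated 50° about Z — lengths, areas and connectivity unchanged). Overall, the cross-section is a single solid region. Net area = 8.56 mm².

8.56 mm²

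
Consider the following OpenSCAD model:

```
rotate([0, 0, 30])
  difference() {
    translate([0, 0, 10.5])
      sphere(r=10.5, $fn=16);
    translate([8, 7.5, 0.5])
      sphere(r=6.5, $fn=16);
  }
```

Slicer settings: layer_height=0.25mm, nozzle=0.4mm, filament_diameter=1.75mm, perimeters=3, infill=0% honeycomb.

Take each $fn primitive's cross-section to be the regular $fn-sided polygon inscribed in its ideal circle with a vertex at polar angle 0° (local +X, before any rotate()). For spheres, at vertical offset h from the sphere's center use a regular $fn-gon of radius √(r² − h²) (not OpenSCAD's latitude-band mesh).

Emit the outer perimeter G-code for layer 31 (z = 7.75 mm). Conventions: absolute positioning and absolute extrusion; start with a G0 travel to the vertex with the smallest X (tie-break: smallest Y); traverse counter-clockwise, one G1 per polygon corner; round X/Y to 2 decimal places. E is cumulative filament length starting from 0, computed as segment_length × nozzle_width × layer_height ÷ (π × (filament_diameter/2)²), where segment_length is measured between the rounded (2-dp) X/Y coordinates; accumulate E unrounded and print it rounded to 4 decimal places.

At z = 7.75 mm: the r=10.5 sphere slices to a regular 16-gon of circumradius 10.133 (√(r²−h²) with h=2.75 from center); the sphere at (8, 7.5) is absent (|z−center|=7.250 > r=6.5); Taking the first minus the rest: none of the subtracted shapes is present at this height, so the r=10.5 sphere is unchanged — 1 connected region; (rotated 30° about Z; rotation is an isometry so areas/perimeters/island counts are preserved). The outline is a single polygon with 16 vertices. Extrusion per mm of travel: 0.4 × 0.25 / (π × 0.875²) = 0.041575. Accumulating E over each segment gives final E = 2.6308.

G0 X-10.05 Y-1.32 Z7.75
G1 X-8.78 Y-5.07 E0.1646
G1 X-6.17 Y-8.04 E0.3290
G1 X-2.62 Y-9.79 E0.4935
G1 X1.32 Y-10.05 E0.6577
G1 X5.07 Y-8.78 E0.8223
G1 X8.04 Y-6.17 E0.9867
G1 X9.79 Y-2.62 E1.1512
G1 X10.05 Y1.32 E1.3154
G1 X8.78 Y5.07 E1.4800
G1 X6.17 Y8.04 E1.6444
G1 X2.62 Y9.79 E1.8089
G1 X-1.32 Y10.05 E1.9731
G1 X-5.07 Y8.78 E2.1377
G1 X-8.04 Y6.17 E2.3021
G1 X-9.79 Y2.62 E2.4666
G1 X-10.05 Y-1.32 E2.6308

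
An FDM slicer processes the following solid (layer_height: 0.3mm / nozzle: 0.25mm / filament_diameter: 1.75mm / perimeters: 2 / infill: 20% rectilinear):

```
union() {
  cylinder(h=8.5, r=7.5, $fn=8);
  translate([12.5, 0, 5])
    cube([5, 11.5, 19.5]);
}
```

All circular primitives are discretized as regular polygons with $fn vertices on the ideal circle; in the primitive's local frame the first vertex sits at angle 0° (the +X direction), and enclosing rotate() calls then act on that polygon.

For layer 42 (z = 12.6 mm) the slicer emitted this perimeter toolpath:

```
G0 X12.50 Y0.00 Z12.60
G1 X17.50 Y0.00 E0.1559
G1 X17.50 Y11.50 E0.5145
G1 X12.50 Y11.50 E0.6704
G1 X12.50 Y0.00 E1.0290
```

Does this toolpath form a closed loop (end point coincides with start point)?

yes

Start point (G0): (12.50, 0.00). End point (last G1): the path returns to the start — closed.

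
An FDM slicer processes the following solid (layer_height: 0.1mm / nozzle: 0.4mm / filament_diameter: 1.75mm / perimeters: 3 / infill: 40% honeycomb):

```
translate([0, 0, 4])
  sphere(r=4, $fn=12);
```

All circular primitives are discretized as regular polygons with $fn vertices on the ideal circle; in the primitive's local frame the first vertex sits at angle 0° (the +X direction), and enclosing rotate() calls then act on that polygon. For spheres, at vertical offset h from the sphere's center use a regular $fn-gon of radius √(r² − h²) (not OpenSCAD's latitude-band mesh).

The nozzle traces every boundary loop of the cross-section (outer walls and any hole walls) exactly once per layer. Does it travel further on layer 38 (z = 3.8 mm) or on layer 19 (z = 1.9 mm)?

layer 38 (z = 3.8 mm)

Layer 38 (z = 3.8): the r=4 sphere slices to a regular 12-gon of circumradius 3.995 (√(r²−h²) with h=0.2 from center) (perimeter = 2·12·3.995·sin(180°/12) = 24.82 mm). So its perimeter = 24.82 mm. Layer 19 (z = 1.9): the sphere: section is a regular 12-gon, circumradius = √(r²−h²) = √(4²−2.1²) = 3.404 (perimeter = 2·12·3.404·sin(180°/12) = 21.15 mm). So its perimeter = 21.15 mm. Layer 38 is larger (24.82 vs 21.15 mm).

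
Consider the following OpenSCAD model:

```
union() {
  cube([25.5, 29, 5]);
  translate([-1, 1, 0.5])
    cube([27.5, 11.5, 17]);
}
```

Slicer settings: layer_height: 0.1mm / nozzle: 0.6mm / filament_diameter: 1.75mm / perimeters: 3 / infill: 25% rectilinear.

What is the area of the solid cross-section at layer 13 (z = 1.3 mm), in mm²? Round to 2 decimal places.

762.50 mm²

At z = 1.3 mm: the cube is present — its section is the full 25.5×29 rectangle (area 739.50 mm²); the cube at (-1, 1) (footprint 27.5×11.5) is included at this height (area 316.25 mm²); Combining (union): the regions partially overlap — summed areas 1055.75 mm² minus the doubly-counted overlap 293.25 mm² gives 762.50 mm² — area = 762.50 mm². Overall, the cross-section is a single solid region. Net area = 762.50 mm².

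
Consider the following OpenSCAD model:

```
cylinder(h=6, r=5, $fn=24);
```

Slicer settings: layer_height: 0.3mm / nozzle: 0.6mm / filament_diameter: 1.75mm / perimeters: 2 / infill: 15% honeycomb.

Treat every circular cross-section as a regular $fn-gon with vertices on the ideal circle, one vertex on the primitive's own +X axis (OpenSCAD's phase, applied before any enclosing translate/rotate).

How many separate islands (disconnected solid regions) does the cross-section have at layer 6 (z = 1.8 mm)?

1

At z = 1.8 mm: the r=5 cylinder contributes a regular 24-gon of circumradius 5. Overall, the cross-section is a single solid region. Island count = 1.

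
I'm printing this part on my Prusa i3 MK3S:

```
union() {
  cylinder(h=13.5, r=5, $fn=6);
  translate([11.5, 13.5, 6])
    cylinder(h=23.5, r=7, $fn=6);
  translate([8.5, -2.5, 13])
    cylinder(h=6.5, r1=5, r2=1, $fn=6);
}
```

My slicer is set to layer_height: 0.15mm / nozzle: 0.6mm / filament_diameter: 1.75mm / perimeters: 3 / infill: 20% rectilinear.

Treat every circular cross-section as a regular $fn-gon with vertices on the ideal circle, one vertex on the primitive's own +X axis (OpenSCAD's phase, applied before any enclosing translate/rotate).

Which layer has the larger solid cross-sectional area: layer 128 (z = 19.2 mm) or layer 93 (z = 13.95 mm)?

Layer 128 (z = 19.2): the cylinder is absent (z outside [0, 13.5]); the r=7 cylinder at (11.5, 13.5) contributes a regular 6-gon of circumradius 7 (area = (6/2)·7.000²·sin(360°/6) = 127.31 mm²); the cone at (8.5, -2.5) (r1=5→r2=1) has section circumradius 1.185 here — a regular 6-gon (area = (6/2)·1.185²·sin(360°/6) = 3.65 mm²); Taking the union: the 2 present regions are separate (no shared area or edge), so areas and boundary lengths simply add and each stays a separate island — area = 130.95 mm². So its area = 130.95 mm². Layer 93 (z = 13.95): the cylinder is not intersected at this z (z outside [0, 13.5]); the r=7 cylinder at (11.5, 13.5) gives a regular 6-gon of circumradius 7 (constant along its height) (area = (6/2)·7.000²·sin(360°/6) = 127.31 mm²); the cone at (8.5, -2.5) contributes a regular 6-gon of circumradius 4.415 (interpolated between r1=5 and r2=1 at t=0.146) (area = (6/2)·4.415²·sin(360°/6) = 50.65 mm²); Combining (union): the 2 present regions are separate (no shared area or edge), so areas and boundary lengths simply add and each stays a separate island — area = 177.96 mm². So its area = 177.96 mm². Layer 93 is larger (177.96 vs 130.95 mm²).

layer 93 (z = 13.95 mm)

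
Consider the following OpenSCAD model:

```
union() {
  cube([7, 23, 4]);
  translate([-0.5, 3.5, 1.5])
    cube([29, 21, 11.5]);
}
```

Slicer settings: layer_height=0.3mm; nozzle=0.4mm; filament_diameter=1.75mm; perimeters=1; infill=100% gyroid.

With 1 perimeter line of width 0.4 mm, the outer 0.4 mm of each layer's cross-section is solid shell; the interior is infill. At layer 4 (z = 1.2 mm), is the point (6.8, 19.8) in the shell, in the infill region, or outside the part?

At z = 1.2 mm: the cube (footprint 7×23) is included at this height; the cube at (-0.5, 3.5) is absent (z outside [1.5, 13]); Taking the union: only the 7×23 cube is present, so the union is just that shape — 1 connected region. Overall, the cross-section is a single solid region. The nearest boundary edge runs (7.00, 0.00)→(7.00, 23.00); distance from the point to it = 0.20 mm. The point is inside the cross-section, 0.20 mm from the nearest boundary — within the 0.4 mm shell band (1 × 0.4).

shell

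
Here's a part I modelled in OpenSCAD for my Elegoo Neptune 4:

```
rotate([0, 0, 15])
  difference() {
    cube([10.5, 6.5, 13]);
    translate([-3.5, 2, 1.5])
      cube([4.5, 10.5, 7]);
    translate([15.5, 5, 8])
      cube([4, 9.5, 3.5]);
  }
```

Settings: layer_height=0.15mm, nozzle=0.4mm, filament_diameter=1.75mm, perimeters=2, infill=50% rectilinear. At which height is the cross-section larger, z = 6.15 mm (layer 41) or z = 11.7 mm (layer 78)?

Layer 41 (z = 6.15): the 10.5×6.5 cube contributes its full rectangle (area 68.25 mm²); the cube at (-3.5, 2) (footprint 4.5×10.5) is included at this height (area 47.25 mm²); the cube at (15.5, 5) does not reach this height (z outside [8, 11.5]); Taking the first minus the rest: starting from the 10.5×6.5 cube (68.25 mm²), the 4.5×10.5 cube at (-3.5, 2) partially overlaps it — only the 4.50 mm² overlap (of its 47.25 mm²) is removed, clipping the outline — area = 63.75 mm²; (rotated 15° about Z; rotation is an isometry so areas/perimeters/island counts are preserved). So its area = 63.75 mm². Layer 78 (z = 11.7): the 10.5×6.5 cube contributes its full rectangle (area 68.25 mm²); the cube at (-3.5, 2) is not intersected at this z (z outside [1.5, 8.5]); the cube at (15.5, 5) does not reach this height (z outside [8, 11.5]); Subtracting the remaining from the first: none of the subtracted shapes is present at this height, so the 10.5×6.5 cube is unchanged — area = 68.25 mm²; (whole slice rotated 15° about Z — lengths, areas and connectivity unchanged). So its area = 68.25 mm². Layer 78 is larger (68.25 vs 63.75 mm²).

layer 78 (z = 11.7 mm)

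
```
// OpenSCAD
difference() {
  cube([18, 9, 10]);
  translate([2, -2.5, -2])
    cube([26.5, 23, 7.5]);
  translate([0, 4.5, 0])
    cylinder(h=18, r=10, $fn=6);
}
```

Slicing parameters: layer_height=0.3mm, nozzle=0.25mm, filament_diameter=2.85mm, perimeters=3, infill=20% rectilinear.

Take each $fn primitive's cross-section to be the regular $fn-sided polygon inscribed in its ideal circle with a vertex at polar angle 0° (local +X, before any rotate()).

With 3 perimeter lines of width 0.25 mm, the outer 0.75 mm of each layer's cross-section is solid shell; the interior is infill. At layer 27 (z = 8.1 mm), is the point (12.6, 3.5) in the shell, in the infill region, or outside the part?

infill

At z = 8.1 mm: the cube is present — its section is the full 18×9 rectangle; the cube at (2, -2.5) is not intersected at this z (z outside [-2, 5.5]); the r=10 cylinder at (0, 4.5) gives a regular 6-gon of circumradius 10 (constant along its height); After the difference (first − rest): starting from the 18×9 cube, the r=10 cylinder at (0, 4.5) partially overlaps it — only the 78.31 mm² overlap (of its 259.81 mm²) is removed, clipping the outline — 1 connected region. Overall, the cross-section is a single solid region. The nearest boundary edge runs (7.40, 0.00)→(10.00, 4.50); distance from the point to it = 2.79 mm. The point is inside the cross-section and 2.79 mm from the nearest boundary — more than the 0.75 mm shell width (3 × 0.25), so it's in the infill interior.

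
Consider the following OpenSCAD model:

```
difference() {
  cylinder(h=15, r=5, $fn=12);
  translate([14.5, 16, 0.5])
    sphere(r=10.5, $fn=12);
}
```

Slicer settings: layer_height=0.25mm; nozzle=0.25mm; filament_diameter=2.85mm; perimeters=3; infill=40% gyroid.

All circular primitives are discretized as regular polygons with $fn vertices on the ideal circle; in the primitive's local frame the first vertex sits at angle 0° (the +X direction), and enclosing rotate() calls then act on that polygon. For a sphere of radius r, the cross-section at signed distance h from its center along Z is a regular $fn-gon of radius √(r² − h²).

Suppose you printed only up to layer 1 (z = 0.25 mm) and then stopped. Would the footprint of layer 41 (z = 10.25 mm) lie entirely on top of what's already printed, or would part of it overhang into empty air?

Compare the two slices. At z = 0.25: the cylinder: section is a regular 12-gon, circumradius r=5 (area = (12/2)·5.000²·sin(360°/12) = 75.00 mm²); the r=10.5 sphere at (14.5, 16) contributes a regular 12-gon of circumradius √(10.5²−0.25²) = 10.497 (area = (12/2)·10.497²·sin(360°/12) = 330.56 mm²); After the difference (first − rest): starting from the r=5 cylinder (75.00 mm²), the r=10.5 sphere at (14.5, 16) misses the remaining region (no effect) — area = 75.00 mm². At z = 10.25: the r=5 cylinder gives a regular 12-gon of circumradius 5 (constant along its height) (area = (12/2)·5.000²·sin(360°/12) = 75.00 mm²); the r=10.5 sphere at (14.5, 16) contributes a regular 12-gon of circumradius √(10.5²−9.75²) = 3.897 (area = (12/2)·3.897²·sin(360°/12) = 45.56 mm²); After the difference (first − rest): starting from the r=5 cylinder (75.00 mm²), the r=10.5 sphere at (14.5, 16) misses the remaining region (no effect) — area = 75.00 mm². Checking containment: the cross-section at z = 10.25 is a subset of the cross-section at z = 0.25.

entirely on top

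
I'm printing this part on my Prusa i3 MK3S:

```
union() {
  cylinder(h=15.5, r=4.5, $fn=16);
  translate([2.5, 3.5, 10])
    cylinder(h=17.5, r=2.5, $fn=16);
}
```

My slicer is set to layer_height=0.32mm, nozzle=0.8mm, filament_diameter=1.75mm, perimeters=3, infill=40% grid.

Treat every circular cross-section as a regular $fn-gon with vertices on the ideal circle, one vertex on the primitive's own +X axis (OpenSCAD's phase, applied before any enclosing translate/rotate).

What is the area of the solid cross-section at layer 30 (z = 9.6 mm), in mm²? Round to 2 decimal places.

At z = 9.6 mm: the cylinder: section is a regular 16-gon, circumradius r=4.5 (area = (16/2)·4.500²·sin(360°/16) = 61.99 mm²); the cylinder at (2.5, 3.5) is absent (z outside [10, 27.5]); Merging all regions: only the r=4.5 cylinder is present, so the union is just that shape — area = 61.99 mm². Overall, the cross-section is a single solid region. Net area = 61.99 mm².

61.99 mm²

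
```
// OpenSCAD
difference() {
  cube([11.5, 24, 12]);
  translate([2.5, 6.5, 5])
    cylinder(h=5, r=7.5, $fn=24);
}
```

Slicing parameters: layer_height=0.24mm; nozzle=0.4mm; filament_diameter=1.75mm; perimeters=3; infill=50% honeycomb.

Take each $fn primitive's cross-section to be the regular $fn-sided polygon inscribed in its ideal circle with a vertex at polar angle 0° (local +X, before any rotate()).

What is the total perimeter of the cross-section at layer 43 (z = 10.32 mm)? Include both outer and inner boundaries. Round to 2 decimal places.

At z = 10.32 mm: the 11.5×24 cube contributes its full rectangle (perimeter 71.00 mm); the cylinder at (2.5, 6.5) is absent (z outside [5, 10]); Taking the first minus the rest: none of the subtracted shapes is present at this height, so the 11.5×24 cube is unchanged — boundary = 71.00 mm. Overall, the cross-section is a single solid region. Total boundary length (outer) = 71.00 mm.

71.00 mm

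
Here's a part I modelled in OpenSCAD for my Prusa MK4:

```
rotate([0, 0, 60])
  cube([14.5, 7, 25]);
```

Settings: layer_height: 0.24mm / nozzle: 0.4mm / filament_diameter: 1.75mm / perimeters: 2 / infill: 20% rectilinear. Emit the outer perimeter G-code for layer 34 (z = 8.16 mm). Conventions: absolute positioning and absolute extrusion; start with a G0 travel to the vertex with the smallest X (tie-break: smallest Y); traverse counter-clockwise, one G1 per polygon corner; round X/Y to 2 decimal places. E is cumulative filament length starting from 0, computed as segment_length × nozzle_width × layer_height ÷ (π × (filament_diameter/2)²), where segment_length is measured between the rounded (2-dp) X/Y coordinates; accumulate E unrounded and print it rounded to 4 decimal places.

At z = 8.16 mm: the cube (footprint 14.5×7) is included at this height; (whole slice rotated 60° about Z — lengths, areas and connectivity unchanged). The outline is a single polygon with 4 vertices. Extrusion per mm of travel: 0.4 × 0.24 / (π × 0.875²) = 0.039912. Accumulating E over each segment gives final E = 1.7163.

G0 X-6.06 Y3.50 Z8.16
G1 X0.00 Y0.00 E0.2793
G1 X7.25 Y12.56 E0.8581
G1 X1.19 Y16.06 E1.1374
G1 X-6.06 Y3.50 E1.7163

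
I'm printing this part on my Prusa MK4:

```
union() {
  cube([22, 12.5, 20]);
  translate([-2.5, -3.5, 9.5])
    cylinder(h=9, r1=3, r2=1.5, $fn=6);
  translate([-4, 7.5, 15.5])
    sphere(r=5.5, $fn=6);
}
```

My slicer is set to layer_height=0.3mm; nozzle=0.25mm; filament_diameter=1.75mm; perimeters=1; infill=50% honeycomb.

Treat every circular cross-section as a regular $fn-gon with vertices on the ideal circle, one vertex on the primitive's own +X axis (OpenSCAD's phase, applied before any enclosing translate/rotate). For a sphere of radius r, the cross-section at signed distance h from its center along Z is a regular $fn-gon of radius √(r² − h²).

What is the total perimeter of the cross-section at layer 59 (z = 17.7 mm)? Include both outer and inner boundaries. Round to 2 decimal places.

At z = 17.7 mm: the cube is present — its section is the full 22×12.5 rectangle (perimeter 69.00 mm); the cone at (-2.5, -3.5) (r1=3→r2=1.5) has section circumradius 1.633 here — a regular 6-gon (perimeter = 2·6·1.633·sin(180°/6) = 9.80 mm); the r=5.5 sphere at (-4, 7.5) contributes a regular 6-gon of circumradius √(5.5²−2.2²) = 5.041 (perimeter = 2·6·5.041·sin(180°/6) = 30.24 mm); Taking the union: the regions partially overlap (shared area 1.88 mm²), so the edge portions inside another operand are dropped and the merged outline is re-measured after clipping — boundary = 101.28 mm. Overall, the cross-section has 2 separate islands. Total boundary length (outer) = 101.28 mm.

101.28 mm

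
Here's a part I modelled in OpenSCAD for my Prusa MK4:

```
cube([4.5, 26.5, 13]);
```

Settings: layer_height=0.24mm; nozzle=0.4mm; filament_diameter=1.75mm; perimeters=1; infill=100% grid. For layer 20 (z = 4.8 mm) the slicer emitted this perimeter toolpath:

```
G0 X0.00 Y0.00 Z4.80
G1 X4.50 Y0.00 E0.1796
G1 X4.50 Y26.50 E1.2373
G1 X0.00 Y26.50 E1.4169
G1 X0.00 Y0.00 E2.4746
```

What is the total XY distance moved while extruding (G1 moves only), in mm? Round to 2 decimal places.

62.00 mm

Sum the Euclidean lengths of each G1 segment: total = 62.00 mm.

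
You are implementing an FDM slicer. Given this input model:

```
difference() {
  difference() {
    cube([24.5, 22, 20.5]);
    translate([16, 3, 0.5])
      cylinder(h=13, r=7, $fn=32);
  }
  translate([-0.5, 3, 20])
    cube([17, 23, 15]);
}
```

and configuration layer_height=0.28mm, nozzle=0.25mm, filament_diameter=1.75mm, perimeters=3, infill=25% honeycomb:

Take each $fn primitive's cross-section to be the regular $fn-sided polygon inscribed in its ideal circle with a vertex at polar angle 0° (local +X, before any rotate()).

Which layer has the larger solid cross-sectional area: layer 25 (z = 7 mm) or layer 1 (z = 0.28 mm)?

Layer 25 (z = 7): the 24.5×22 cube contributes its full rectangle (area 539.00 mm²); the r=7 cylinder at (16, 3) contributes a regular 32-gon of circumradius 7 (area = (32/2)·7.000²·sin(360°/32) = 152.95 mm²); Taking the first minus the rest: starting from the 24.5×22 cube (539.00 mm²), the r=7 cylinder at (16, 3) partially overlaps it — only the 117.02 mm² overlap (of its 152.95 mm²) is removed, clipping the outline — area = 421.98 mm²; the cube at (-0.5, 3) does not reach this height (z outside [20, 35]); Taking the first minus the rest: none of the subtracted shapes is present at this height, so that combined region is unchanged — area = 421.98 mm². So its area = 421.98 mm². Layer 1 (z = 0.28): the 24.5×22 cube contributes its full rectangle (area 539.00 mm²); the cylinder at (16, 3) is absent (z outside [0.5, 13.5]); Taking the first minus the rest: none of the subtracted shapes is present at this height, so the 24.5×22 cube is unchanged — area = 539.00 mm²; the cube at (-0.5, 3) is absent (z outside [20, 35]); Taking the first minus the rest: none of the subtracted shapes is present at this height, so the result so far is unchanged — area = 539.00 mm². So its area = 539.00 mm². Layer 1 is larger (539.00 vs 421.98 mm²).

layer 1 (z = 0.28 mm)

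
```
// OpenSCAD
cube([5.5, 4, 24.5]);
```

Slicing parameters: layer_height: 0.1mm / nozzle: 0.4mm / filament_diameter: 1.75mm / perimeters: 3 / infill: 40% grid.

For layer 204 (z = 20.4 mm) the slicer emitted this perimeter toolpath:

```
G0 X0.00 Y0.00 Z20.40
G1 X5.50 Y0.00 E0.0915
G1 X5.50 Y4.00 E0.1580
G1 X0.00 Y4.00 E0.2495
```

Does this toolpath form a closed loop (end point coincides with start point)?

Start point (G0): (0.00, 0.00). End point (last G1): the path does not return to the start — open.

no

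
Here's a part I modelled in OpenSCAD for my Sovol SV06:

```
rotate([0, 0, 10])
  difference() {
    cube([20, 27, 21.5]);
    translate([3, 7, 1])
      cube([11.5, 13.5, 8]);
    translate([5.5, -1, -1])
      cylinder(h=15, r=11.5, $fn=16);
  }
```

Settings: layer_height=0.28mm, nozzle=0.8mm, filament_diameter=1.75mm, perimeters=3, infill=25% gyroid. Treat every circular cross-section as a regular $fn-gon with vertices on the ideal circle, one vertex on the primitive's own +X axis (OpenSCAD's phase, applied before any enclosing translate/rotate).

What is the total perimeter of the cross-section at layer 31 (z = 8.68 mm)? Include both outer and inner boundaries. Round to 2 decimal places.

115.64 mm

At z = 8.68 mm: the cube is present — its section is the full 20×27 rectangle (perimeter 94.00 mm); the cube at (3, 7) is present — its section is the full 11.5×13.5 rectangle (perimeter 50.00 mm); the r=11.5 cylinder at (5.5, -1) contributes a regular 16-gon of circumradius 11.5 (perimeter = 2·16·11.500·sin(180°/16) = 71.79 mm); After the difference (first − rest): starting from the 20×27 cube, the 11.5×13.5 cube at (3, 7) lies wholly inside it (removes its full 155.25 mm² and its 50.00 mm outline becomes a hole wall); the r=11.5 cylinder at (5.5, -1) partially overlaps it — only the 117.52 mm² overlap (of its 404.88 mm²) is removed, clipping the outline — boundary = 115.64 mm; (whole slice rotated 10° about Z — lengths, areas and connectivity unchanged). Overall, the cross-section is a single solid region. Total boundary length (outer) = 115.64 mm.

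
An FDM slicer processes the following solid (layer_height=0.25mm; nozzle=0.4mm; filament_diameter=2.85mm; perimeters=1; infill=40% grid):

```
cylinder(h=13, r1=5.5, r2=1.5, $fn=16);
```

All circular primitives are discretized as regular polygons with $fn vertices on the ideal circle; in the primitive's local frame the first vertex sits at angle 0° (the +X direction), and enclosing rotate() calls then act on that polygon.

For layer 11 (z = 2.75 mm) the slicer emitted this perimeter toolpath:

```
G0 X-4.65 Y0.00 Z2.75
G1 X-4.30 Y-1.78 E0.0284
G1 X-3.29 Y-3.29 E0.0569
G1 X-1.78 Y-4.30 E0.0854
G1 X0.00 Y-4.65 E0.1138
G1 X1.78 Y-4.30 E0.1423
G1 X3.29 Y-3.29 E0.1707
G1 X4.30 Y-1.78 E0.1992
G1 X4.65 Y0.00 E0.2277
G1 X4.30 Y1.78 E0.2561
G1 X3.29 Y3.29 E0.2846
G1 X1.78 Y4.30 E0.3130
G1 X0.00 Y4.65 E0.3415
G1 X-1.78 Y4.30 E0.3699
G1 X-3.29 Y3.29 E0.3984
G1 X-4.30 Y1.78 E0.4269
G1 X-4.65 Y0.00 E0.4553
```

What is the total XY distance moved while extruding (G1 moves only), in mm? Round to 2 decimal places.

Sum the Euclidean lengths of each G1 segment: total = 29.05 mm.

29.05 mm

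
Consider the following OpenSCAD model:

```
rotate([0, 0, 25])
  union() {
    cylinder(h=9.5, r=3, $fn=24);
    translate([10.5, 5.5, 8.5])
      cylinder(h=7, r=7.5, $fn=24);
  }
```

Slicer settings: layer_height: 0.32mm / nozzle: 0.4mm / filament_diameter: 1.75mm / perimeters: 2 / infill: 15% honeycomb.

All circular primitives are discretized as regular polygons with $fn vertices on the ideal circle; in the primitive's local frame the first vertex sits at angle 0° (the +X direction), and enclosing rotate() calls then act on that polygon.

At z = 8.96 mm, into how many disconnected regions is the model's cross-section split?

2

At z = 8.96 mm: the r=3 cylinder contributes a regular 24-gon of circumradius 3; the r=7.5 cylinder at (10.5, 5.5) contributes a regular 24-gon of circumradius 7.5; Taking the union: the 2 present regions are separate (no shared area or edge), so areas and boundary lengths simply add and each stays a separate island — 2 connected regions; (whole slice rotated 25° about Z — lengths, areas and connectivity unchanged). The result has 2 disconnected regions.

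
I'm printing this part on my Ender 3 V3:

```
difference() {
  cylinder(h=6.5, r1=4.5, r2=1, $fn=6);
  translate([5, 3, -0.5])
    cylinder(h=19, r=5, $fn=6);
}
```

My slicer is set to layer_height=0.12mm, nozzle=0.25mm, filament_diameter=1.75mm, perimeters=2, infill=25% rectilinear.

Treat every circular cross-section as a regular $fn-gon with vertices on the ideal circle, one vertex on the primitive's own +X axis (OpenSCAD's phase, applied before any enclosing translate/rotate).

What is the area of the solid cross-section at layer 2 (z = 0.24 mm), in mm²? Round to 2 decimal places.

At z = 0.24 mm: the cone contributes a regular 6-gon of circumradius 4.371 (interpolated between r1=4.5 and r2=1 at t=0.037) (area = (6/2)·4.371²·sin(360°/6) = 49.63 mm²); the cylinder at (5, 3): section is a regular 6-gon, circumradius r=5 (area = (6/2)·5.000²·sin(360°/6) = 64.95 mm²); Subtracting the remaining from the first: starting from the cone (49.63 mm²), the r=5 cylinder at (5, 3) partially overlaps it — only the 12.12 mm² overlap (of its 64.95 mm²) is removed, clipping the outline — area = 37.51 mm². Overall, the cross-section is a single solid region. Net area = 37.51 mm².

37.51 mm²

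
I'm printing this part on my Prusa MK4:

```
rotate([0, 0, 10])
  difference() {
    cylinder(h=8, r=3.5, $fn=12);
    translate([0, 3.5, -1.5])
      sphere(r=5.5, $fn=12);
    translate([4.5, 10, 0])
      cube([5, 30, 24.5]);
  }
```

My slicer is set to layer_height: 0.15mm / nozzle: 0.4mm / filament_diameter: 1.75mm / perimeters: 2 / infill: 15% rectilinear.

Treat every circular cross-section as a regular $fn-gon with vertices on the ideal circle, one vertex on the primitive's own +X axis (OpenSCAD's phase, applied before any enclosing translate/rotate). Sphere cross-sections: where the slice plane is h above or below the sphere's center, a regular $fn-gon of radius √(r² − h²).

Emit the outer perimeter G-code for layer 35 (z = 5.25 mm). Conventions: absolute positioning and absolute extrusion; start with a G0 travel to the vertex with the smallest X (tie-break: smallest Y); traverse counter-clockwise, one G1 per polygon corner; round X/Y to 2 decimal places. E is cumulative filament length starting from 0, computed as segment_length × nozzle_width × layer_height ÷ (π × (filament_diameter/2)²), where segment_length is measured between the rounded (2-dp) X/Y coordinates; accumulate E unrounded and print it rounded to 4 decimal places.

At z = 5.25 mm: the cylinder: section is a regular 12-gon, circumradius r=3.5; the sphere at (0, 3.5) is not intersected at this z (|z−center|=6.750 > r=5.5); the cube at (4.5, 10) (footprint 5×30) is included at this height; Subtracting the remaining from the first: starting from the r=3.5 cylinder, the 5×30 cube at (4.5, 10) misses the remaining region (no effect) — 1 connected region; (whole slice rotated 10° about Z — lengths, areas and connectivity unchanged). The outline is a single polygon with 12 vertices. Extrusion per mm of travel: 0.4 × 0.15 / (π × 0.875²) = 0.024945. Accumulating E over each segment gives final E = 0.5426.

G0 X-3.45 Y-0.61 Z5.25
G1 X-2.68 Y-2.25 E0.0452
G1 X-1.20 Y-3.29 E0.0903
G1 X0.61 Y-3.45 E0.1356
G1 X2.25 Y-2.68 E0.1808
G1 X3.29 Y-1.20 E0.2260
G1 X3.45 Y0.61 E0.2713
G1 X2.68 Y2.25 E0.3165
G1 X1.20 Y3.29 E0.3616
G1 X-0.61 Y3.45 E0.4069
G1 X-2.25 Y2.68 E0.4521
G1 X-3.29 Y1.20 E0.4972
G1 X-3.45 Y-0.61 E0.5426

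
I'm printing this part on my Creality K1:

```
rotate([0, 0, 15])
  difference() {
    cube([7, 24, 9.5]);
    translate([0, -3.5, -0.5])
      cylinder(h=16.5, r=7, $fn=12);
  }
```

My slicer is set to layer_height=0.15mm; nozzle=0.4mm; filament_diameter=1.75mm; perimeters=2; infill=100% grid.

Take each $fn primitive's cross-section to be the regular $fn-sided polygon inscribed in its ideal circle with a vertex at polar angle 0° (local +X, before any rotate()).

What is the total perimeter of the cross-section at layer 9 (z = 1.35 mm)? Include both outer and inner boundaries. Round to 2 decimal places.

At z = 1.35 mm: the cube is present — its section is the full 7×24 rectangle (perimeter 62.00 mm); the r=7 cylinder at (0, -3.5) gives a regular 12-gon of circumradius 7 (constant along its height) (perimeter = 2·12·7.000·sin(180°/12) = 43.48 mm); After the difference (first − rest): starting from the 7×24 cube, the r=7 cylinder at (0, -3.5) partially overlaps it — only the 13.89 mm² overlap (of its 147.00 mm²) is removed, clipping the outline — boundary = 59.68 mm; (rotated 15° about Z; rotation is an isometry so areas/perimeters/island counts are preserved). Overall, the cross-section is a single solid region. Total boundary length (outer) = 59.68 mm.

59.68 mm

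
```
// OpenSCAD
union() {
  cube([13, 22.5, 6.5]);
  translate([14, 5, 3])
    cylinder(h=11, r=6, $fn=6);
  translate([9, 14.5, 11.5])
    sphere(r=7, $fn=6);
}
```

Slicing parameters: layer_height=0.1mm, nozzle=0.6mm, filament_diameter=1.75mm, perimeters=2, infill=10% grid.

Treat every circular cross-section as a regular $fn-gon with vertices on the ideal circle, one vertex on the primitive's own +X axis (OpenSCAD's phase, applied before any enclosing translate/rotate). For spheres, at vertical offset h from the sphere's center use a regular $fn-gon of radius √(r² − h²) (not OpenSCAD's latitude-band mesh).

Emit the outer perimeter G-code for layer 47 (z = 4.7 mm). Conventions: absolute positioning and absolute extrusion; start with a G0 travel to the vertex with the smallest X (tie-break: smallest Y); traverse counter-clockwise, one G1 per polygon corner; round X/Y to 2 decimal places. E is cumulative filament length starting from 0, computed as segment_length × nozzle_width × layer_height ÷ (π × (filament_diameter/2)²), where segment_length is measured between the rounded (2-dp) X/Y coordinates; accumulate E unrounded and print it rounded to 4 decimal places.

At z = 4.7 mm: the 13×22.5 cube contributes its full rectangle; the r=6 cylinder at (14, 5) contributes a regular 6-gon of circumradius 6; the r=7 sphere at (9, 14.5) contributes a regular 6-gon of circumradius √(7²−6.8²) = 1.661; Combining (union): the regions partially overlap (shared area 43.14 mm²), so overlapping operands fuse into one piece — 1 connected region. The outline is a single polygon with 9 vertices. Extrusion per mm of travel: 0.6 × 0.1 / (π × 0.875²) = 0.024945. Accumulating E over each segment gives final E = 2.0187.

G0 X0.00 Y0.00 Z4.70
G1 X10.89 Y0.00 E0.2717
G1 X11.00 Y-0.20 E0.2773
G1 X17.00 Y-0.20 E0.4270
G1 X20.00 Y5.00 E0.5768
G1 X17.00 Y10.20 E0.7265
G1 X13.00 Y10.20 E0.8263
G1 X13.00 Y22.50 E1.1331
G1 X0.00 Y22.50 E1.4574
G1 X0.00 Y0.00 E2.0187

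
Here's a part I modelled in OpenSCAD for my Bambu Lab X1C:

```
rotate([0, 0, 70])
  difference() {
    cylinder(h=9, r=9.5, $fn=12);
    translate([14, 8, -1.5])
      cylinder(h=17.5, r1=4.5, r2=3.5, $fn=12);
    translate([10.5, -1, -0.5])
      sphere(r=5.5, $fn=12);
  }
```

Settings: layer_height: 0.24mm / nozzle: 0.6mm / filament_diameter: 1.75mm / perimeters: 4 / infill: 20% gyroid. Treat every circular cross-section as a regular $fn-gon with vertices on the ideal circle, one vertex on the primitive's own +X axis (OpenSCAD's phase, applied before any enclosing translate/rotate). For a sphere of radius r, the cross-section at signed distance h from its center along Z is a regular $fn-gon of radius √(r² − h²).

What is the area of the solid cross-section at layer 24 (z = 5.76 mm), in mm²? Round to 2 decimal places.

270.75 mm²

At z = 5.76 mm: the cylinder: section is a regular 12-gon, circumradius r=9.5 (area = (12/2)·9.500²·sin(360°/12) = 270.75 mm²); the cone at (14, 8) contributes a regular 12-gon of circumradius 4.085 (interpolated between r1=4.5 and r2=3.5 at t=0.415) (area = (12/2)·4.085²·sin(360°/12) = 50.07 mm²); the sphere at (10.5, -1) does not reach this height (|z−center|=6.260 > r=5.5); After the difference (first − rest): starting from the r=9.5 cylinder (270.75 mm²), the cone at (14, 8) misses the remaining region (no effect) — area = 270.75 mm²; (whole slice rotated 70° about Z — lengths, areas and connectivity unchanged). Overall, the cross-section is a single solid region. Net area = 270.75 mm².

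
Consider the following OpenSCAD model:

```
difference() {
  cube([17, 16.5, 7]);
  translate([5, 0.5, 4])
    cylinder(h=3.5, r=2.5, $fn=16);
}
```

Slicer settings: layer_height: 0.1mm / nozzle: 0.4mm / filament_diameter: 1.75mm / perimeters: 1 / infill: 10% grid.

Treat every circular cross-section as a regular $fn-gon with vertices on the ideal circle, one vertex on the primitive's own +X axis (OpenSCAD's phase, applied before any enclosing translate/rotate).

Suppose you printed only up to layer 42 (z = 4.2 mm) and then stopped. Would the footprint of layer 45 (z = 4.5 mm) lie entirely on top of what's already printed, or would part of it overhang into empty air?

entirely on top

Compare the two slices. At z = 4.2: the 17×16.5 cube contributes its full rectangle (area 280.50 mm²); the cylinder at (5, 0.5): section is a regular 16-gon, circumradius r=2.5 (area = (16/2)·2.500²·sin(360°/16) = 19.13 mm²); Subtracting the remaining from the first: starting from the 17×16.5 cube (280.50 mm²), the r=2.5 cylinder at (5, 0.5) partially overlaps it — only the 12.02 mm² overlap (of its 19.13 mm²) is removed, clipping the outline — area = 268.48 mm². At z = 4.5: the 17×16.5 cube contributes its full rectangle (area 280.50 mm²); the cylinder at (5, 0.5): section is a regular 16-gon, circumradius r=2.5 (area = (16/2)·2.500²·sin(360°/16) = 19.13 mm²); After the difference (first − rest): starting from the 17×16.5 cube (280.50 mm²), the r=2.5 cylinder at (5, 0.5) partially overlaps it — only the 12.02 mm² overlap (of its 19.13 mm²) is removed, clipping the outline — area = 268.48 mm². Checking containment: the cross-section at z = 4.5 is a subset of the cross-section at z = 4.2.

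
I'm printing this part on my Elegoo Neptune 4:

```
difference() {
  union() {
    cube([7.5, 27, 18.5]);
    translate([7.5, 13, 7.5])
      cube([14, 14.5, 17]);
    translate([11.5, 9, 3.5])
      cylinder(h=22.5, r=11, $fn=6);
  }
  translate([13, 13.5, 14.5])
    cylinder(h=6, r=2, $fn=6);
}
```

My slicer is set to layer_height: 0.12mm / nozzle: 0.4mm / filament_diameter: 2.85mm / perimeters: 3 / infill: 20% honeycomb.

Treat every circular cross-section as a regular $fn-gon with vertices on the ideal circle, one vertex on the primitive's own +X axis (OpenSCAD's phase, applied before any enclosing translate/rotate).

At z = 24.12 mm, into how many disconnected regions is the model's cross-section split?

At z = 24.12 mm: the cube is absent (z outside [0, 18.5]); the 14×14.5 cube at (7.5, 13) contributes its full rectangle; the r=11 cylinder at (11.5, 9) gives a regular 6-gon of circumradius 11 (constant along its height); Combining (union): the regions partially overlap (shared area 61.32 mm²), so overlapping operands fuse into one piece — 1 connected region; the cylinder at (13, 13.5) is absent (z outside [14.5, 20.5]); After the difference (first − rest): none of the subtracted shapes is present at this height, so the result so far is unchanged — 1 connected region. The result has 1 disconnected region.

1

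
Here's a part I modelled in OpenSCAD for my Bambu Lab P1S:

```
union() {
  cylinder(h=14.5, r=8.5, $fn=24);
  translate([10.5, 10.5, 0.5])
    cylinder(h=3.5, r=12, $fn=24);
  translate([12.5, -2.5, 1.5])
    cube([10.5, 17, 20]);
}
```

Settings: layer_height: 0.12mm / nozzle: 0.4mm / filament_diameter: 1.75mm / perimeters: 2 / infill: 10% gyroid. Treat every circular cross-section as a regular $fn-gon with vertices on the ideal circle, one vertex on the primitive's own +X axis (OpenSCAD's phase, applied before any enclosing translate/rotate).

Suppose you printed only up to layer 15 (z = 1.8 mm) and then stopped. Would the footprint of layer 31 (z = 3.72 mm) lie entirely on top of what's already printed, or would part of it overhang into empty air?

Compare the two slices. At z = 1.8: the cylinder: section is a regular 24-gon, circumradius r=8.5 (area = (24/2)·8.500²·sin(360°/24) = 224.40 mm²); the r=12 cylinder at (10.5, 10.5) contributes a regular 24-gon of circumradius 12 (area = (24/2)·12.000²·sin(360°/24) = 447.24 mm²); the 10.5×17 cube at (12.5, -2.5) contributes its full rectangle (area 178.50 mm²); Taking the union: the regions partially overlap — summed areas 850.14 mm² minus the doubly-counted overlap 178.89 mm² gives 671.24 mm² — area = 671.24 mm². At z = 3.72: the r=8.5 cylinder contributes a regular 24-gon of circumradius 8.5 (area = (24/2)·8.500²·sin(360°/24) = 224.40 mm²); the r=12 cylinder at (10.5, 10.5) gives a regular 24-gon of circumradius 12 (constant along its height) (area = (24/2)·12.000²·sin(360°/24) = 447.24 mm²); the cube at (12.5, -2.5) (footprint 10.5×17) is included at this height (area 178.50 mm²); Merging all regions: the regions partially overlap — summed areas 850.14 mm² minus the doubly-counted overlap 178.89 mm² gives 671.24 mm² — area = 671.24 mm². Checking containment: the cross-section at z = 3.72 is a subset of the cross-section at z = 1.8.

entirely on top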